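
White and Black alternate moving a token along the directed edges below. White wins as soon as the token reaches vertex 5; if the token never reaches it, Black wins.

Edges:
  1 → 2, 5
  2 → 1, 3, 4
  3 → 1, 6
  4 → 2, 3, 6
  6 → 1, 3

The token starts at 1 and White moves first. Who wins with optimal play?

White

Track states (vertex, player-to-move).
A0 = {(5,White), (5,Black)}
A1: add {(1,White)}.
(1,White) ∈ A1 ⇒ White forces the target.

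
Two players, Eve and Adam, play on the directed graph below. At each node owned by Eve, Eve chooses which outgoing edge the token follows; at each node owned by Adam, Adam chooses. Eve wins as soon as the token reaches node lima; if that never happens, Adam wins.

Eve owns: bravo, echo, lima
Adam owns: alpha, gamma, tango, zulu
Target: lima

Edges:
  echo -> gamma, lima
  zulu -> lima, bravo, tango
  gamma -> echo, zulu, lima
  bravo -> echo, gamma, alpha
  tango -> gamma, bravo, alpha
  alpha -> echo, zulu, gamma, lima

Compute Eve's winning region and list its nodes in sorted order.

A0 = {lima}
A1: add {echo} — echo (Eve) has echo→lima.
A2: add {bravo} — bravo (Eve) has bravo→echo.
A3 = A2; e.g. zulu (Adam) can still go to tango. Fixed point.
Eve's winning region = {bravo, echo, lima}.

bravo, echo, lima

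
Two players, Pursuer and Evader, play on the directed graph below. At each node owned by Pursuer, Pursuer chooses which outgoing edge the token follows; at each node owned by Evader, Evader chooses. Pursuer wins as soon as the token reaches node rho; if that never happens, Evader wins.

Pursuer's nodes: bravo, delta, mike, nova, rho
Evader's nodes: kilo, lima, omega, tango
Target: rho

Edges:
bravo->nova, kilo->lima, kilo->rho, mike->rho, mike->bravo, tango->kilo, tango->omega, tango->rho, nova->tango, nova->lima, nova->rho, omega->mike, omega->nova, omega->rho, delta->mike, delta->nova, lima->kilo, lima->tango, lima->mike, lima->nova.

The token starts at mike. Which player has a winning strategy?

Pursuer

A0 = {rho}
A1: add {mike, nova} — mike (Pursuer) has mike→rho; nova (Pursuer) has nova→rho.
mike ∈ A1, so Pursuer can force the target.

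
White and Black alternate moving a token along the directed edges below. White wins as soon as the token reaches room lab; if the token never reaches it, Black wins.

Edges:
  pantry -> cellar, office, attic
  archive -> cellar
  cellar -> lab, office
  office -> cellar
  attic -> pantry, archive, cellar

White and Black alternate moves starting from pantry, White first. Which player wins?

White

Track states (vertex, player-to-move).
A0 = {(lab,White), (lab,Black)}
A1: add {(cellar,White)}.
A2: add {(archive,Black), (office,Black)}.
A3: add {(pantry,White), (attic,White)}.
(pantry,White) ∈ A3 ⇒ White forces the target.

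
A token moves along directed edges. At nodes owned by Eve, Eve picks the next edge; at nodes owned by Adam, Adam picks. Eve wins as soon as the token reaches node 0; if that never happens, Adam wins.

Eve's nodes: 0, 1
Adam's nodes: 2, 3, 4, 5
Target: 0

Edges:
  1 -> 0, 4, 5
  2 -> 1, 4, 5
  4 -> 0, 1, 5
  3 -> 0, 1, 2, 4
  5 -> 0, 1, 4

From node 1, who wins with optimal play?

Eve

A0 = {0}
A1: add {1} — 1 (Eve) has 1→0.
A2 = A1; e.g. 2 (Adam) can still go to 4. Fixed point.
1 ∈ A1, so Eve can force the target.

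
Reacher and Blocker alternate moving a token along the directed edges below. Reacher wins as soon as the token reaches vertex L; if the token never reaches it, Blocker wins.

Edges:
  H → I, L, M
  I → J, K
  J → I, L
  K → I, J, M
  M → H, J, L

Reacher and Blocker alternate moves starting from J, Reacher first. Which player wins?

Reacher

Track states (vertex, player-to-move).
A0 = {(L,Reacher), (L,Blocker)}
A1: add {(H,Reacher), (J,Reacher), (M,Reacher)}.
(J,Reacher) ∈ A1 ⇒ Reacher forces the target.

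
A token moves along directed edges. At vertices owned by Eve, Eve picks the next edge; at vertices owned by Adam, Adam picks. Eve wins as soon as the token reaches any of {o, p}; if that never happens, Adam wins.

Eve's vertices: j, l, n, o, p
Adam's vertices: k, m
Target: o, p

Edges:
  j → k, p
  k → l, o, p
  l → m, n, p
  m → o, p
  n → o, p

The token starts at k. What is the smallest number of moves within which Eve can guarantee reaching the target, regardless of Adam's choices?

2

A0 = {o, p}
A1: add {j, l, m, n} — j (Eve) has j→p; l (Eve) has l→p; m (Adam): all of {o, p} already in; n (Eve) has n→o.
A2: add {k} — k (Adam): all of {l, o, p} already in.
A2 = all vertices. Fixed point.
k enters the attractor at level 2, so Eve can force the target in 2 moves from there.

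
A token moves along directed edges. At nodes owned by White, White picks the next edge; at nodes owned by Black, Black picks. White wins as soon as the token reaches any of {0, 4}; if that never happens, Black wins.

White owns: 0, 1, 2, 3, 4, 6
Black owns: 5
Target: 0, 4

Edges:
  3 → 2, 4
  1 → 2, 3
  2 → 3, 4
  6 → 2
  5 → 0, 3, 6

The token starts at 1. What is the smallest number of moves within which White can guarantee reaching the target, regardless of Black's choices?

A0 = {0, 4}
A1: add {2, 3} — 2 (White) has 2→4; 3 (White) has 3→4.
A2: add {1, 6} — 1 (White) has 1→2; 6 (White) has 6→2.
1 enters the attractor at level 2, so White can force the target in 2 moves from there.

2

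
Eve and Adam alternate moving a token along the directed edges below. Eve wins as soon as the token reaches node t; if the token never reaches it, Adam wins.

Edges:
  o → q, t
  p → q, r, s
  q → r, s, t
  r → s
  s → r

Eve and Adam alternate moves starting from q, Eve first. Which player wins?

Track states (vertex, player-to-move).
A0 = {(t,Eve), (t,Adam)}
A1: add {(o,Eve), (q,Eve)}.
(q,Eve) ∈ A1 ⇒ Eve forces the target.

Eve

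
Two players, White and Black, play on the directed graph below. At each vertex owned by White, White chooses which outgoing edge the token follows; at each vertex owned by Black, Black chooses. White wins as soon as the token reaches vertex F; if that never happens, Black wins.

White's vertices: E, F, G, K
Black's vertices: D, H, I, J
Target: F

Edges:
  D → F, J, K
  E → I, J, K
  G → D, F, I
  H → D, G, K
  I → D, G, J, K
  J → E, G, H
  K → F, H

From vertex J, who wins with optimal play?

Black

A0 = {F}
A1: add {G, K} — G (White) has G→F; K (White) has K→F.
A2: add {E} — E (White) has E→K.
A3 = A2; e.g. D (Black) can still go to J. Fixed point.
J never enters the attractor, so Black can avoid the target forever.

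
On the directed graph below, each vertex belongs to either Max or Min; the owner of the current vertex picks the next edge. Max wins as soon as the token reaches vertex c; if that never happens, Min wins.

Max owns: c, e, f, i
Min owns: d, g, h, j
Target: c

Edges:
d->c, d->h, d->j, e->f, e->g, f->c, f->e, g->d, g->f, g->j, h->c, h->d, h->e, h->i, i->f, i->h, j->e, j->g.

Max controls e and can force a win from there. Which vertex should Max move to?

f

A0 = {c}
A1: add {f} — f (Max) has f→c.
A2: add {e, i} — e (Max) has e→f; i (Max) has i→f.
A3 = A2; e.g. d (Min) can still go to h. Fixed point.
From e, successor f is in the attractor (rank 1); the other successor g is not.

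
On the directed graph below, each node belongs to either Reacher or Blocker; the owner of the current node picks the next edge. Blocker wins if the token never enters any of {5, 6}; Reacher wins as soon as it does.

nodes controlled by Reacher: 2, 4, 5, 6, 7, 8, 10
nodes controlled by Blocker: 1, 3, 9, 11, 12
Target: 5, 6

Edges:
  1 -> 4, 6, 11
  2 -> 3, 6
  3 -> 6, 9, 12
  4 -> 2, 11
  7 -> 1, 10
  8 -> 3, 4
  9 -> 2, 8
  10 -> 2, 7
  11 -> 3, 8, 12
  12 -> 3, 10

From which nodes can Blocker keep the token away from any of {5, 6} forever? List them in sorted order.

1, 3, 11, 12

A0 = {5, 6}
A1: add {2} — 2 (Reacher) has 2→6.
A2: add {4, 10} — 4 (Reacher) has 4→2; 10 (Reacher) has 10→2.
A3: add {7, 8} — 7 (Reacher) has 7→10; 8 (Reacher) has 8→4.
A4: add {9} — 9 (Blocker): all of {2, 8} already in.
A5 = A4; e.g. 1 (Blocker) can still go to 11. Fixed point.
Reacher's attractor = {2, 4, 5, 6, 7, 8, 9, 10}; Blocker avoids the target exactly from the complement.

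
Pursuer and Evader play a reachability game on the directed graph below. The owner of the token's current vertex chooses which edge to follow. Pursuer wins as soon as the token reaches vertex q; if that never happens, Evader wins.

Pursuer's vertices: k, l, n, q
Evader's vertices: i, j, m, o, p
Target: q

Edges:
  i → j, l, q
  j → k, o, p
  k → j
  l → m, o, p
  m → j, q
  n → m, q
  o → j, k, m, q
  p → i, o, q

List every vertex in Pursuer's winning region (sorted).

A0 = {q}
A1: add {n} — n (Pursuer) has n→q.
A2 = A1; e.g. i (Evader) can still go to j. Fixed point.
Pursuer's winning region = {n, q}.

n, q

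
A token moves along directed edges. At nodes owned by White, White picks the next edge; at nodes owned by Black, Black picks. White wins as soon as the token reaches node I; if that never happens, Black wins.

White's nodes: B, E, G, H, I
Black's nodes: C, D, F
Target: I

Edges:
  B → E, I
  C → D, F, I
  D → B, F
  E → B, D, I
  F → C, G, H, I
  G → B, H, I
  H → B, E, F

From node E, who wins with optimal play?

White

A0 = {I}
A1: add {B, E, G} — B (White) has B→I; E (White) has E→I; G (White) has G→I.
E ∈ A1, so White can force the target.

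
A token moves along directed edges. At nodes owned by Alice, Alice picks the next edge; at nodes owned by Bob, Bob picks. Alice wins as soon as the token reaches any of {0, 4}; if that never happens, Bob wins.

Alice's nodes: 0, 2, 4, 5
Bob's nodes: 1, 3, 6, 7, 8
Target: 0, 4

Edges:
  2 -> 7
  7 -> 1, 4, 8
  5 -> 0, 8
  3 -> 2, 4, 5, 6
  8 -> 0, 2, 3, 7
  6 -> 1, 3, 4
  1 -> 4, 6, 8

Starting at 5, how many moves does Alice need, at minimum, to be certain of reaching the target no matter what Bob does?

A0 = {0, 4}
A1: add {5} — 5 (Alice) has 5→0.
A2 = A1; e.g. 1 (Bob) can still go to 6. Fixed point.
5 enters the attractor at level 1, so Alice can force the target in 1 move from there.

1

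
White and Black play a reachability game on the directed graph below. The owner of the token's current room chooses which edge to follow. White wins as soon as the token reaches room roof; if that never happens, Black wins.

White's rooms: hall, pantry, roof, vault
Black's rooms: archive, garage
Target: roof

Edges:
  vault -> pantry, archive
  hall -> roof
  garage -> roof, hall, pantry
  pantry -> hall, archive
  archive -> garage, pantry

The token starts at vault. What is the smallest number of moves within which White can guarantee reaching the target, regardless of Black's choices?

3

A0 = {roof}
A1: add {hall} — hall (White) has hall→roof.
A2: add {pantry} — pantry (White) has pantry→hall.
A3: add {garage, vault} — vault (White) has vault→pantry; garage (Black): all of {roof, hall, pantry} already in.
vault enters the attractor at level 3, so White can force the target in 3 moves from there.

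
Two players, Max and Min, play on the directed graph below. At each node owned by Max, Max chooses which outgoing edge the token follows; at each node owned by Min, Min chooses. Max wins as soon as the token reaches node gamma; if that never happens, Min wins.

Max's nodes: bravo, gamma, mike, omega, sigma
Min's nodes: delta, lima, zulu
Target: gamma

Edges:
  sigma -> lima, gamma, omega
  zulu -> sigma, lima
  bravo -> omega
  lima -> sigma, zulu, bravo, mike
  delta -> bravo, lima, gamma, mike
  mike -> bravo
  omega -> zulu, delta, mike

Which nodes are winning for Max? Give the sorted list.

A0 = {gamma}
A1: add {sigma} — sigma (Max) has sigma→gamma.
A2 = A1; e.g. zulu (Min) can still go to lima. Fixed point.
Max's winning region = {gamma, sigma}.

gamma, sigma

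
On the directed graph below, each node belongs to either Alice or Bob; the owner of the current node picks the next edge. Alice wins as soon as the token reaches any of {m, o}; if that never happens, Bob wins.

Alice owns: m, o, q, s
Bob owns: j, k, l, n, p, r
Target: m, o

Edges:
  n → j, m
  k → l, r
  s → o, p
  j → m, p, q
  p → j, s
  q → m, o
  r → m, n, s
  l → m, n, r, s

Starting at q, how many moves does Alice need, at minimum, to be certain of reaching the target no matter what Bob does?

A0 = {m, o}
A1: add {q, s} — q (Alice) has q→m; s (Alice) has s→o.
A2 = A1; e.g. j (Bob) can still go to p. Fixed point.
q enters the attractor at level 1, so Alice can force the target in 1 move from there.

1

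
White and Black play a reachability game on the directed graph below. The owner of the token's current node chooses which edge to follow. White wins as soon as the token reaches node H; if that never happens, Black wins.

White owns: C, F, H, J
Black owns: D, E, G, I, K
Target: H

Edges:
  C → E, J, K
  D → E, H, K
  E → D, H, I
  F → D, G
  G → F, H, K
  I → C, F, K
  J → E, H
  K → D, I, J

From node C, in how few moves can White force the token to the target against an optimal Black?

2

A0 = {H}
A1: add {J} — J (White) has J→H.
A2: add {C} — C (White) has C→J.
A3 = A2; e.g. D (Black) can still go to E. Fixed point.
C enters the attractor at level 2, so White can force the target in 2 moves from there.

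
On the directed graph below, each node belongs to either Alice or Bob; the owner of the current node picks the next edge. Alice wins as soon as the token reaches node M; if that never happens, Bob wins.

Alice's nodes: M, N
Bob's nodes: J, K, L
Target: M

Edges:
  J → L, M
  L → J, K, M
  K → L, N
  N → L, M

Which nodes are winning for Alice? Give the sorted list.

M, N

A0 = {M}
A1: add {N} — N (Alice) has N→M.
A2 = A1; e.g. J (Bob) can still go to L. Fixed point.
Alice's winning region = {M, N}.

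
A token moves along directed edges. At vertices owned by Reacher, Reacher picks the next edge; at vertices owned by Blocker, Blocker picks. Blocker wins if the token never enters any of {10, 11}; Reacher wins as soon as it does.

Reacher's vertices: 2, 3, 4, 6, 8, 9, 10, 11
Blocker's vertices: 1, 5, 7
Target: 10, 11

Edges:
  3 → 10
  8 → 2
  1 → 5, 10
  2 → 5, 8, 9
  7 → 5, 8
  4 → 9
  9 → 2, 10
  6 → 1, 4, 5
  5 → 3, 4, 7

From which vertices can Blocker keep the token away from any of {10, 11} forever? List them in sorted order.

1, 5, 7

A0 = {10, 11}
A1: add {3, 9} — 3 (Reacher) has 3→10; 9 (Reacher) has 9→10.
A2: add {2, 4} — 2 (Reacher) has 2→9; 4 (Reacher) has 4→9.
A3: add {6, 8} — 6 (Reacher) has 6→4; 8 (Reacher) has 8→2.
A4 = A3; e.g. 1 (Blocker) can still go to 5. Fixed point.
Reacher's attractor = {2, 3, 4, 6, 8, 9, 10, 11}; Blocker avoids the target exactly from the complement.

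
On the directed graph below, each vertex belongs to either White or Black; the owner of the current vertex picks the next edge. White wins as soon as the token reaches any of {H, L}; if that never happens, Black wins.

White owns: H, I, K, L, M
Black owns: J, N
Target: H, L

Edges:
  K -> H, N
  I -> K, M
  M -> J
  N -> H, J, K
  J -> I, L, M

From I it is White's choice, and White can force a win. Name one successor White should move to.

K

A0 = {H, L}
A1: add {K} — K (White) has K→H.
A2: add {I} — I (White) has I→K.
A3 = A2; e.g. J (Black) can still go to M. Fixed point.
From I, successor K is in the attractor (rank 1); the other successor M is not.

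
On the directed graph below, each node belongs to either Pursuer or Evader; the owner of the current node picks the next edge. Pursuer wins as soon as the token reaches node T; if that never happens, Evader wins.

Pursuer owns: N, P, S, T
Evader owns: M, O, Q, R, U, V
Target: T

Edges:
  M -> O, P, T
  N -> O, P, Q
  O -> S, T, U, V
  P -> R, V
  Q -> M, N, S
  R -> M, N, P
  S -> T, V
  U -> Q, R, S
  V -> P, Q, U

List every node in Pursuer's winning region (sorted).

S, T

A0 = {T}
A1: add {S} — S (Pursuer) has S→T.
A2 = A1; e.g. M (Evader) can still go to O. Fixed point.
Pursuer's winning region = {S, T}.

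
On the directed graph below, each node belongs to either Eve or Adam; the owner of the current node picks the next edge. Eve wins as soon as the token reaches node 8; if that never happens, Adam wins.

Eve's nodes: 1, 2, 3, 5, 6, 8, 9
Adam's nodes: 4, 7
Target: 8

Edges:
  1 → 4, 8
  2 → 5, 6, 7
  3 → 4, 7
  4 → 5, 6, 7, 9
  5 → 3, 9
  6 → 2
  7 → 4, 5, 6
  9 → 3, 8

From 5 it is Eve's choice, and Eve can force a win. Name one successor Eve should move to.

A0 = {8}
A1: add {1, 9} — 1 (Eve) has 1→8; 9 (Eve) has 9→8.
A2: add {5} — 5 (Eve) has 5→9.
A3: add {2} — 2 (Eve) has 2→5.
A4: add {6} — 6 (Eve) has 6→2.
A5 = A4; e.g. 3 (Eve) has no edge into A4. Fixed point.
From 5, successor 9 is in the attractor (rank 1); the other successor 3 is not.

9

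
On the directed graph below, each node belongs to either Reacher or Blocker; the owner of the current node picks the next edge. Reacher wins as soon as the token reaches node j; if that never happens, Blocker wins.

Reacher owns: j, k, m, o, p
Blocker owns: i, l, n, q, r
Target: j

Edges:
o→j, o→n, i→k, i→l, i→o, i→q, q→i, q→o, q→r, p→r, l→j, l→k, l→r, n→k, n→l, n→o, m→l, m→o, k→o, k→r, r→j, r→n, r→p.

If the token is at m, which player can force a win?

Reacher

A0 = {j}
A1: add {o} — o (Reacher) has o→j.
A2: add {k, m} — k (Reacher) has k→o; m (Reacher) has m→o.
A3 = A2; e.g. i (Blocker) can still go to l. Fixed point.
m ∈ A2, so Reacher can force the target.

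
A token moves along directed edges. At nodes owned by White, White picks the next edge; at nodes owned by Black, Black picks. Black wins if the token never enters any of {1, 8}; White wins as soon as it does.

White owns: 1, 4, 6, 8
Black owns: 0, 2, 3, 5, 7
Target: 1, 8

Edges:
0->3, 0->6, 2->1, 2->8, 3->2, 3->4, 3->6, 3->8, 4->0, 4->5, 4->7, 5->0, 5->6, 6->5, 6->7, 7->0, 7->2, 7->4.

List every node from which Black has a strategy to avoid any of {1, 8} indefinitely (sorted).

0, 3, 4, 5, 6, 7

A0 = {1, 8}
A1: add {2} — 2 (Black): all of {1, 8} already in.
A2 = A1; e.g. 0 (Black) can still go to 3. Fixed point.
White's attractor = {1, 2, 8}; Black avoids the target exactly from the complement.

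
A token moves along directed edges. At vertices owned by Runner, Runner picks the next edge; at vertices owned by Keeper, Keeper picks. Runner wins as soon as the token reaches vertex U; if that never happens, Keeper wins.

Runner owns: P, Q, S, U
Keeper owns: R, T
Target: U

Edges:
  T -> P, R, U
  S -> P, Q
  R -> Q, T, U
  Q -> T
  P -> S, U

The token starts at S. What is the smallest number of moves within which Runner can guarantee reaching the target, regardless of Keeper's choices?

2

A0 = {U}
A1: add {P} — P (Runner) has P→U.
A2: add {S} — S (Runner) has S→P.
A3 = A2; e.g. Q (Runner) has no edge into A2. Fixed point.
S enters the attractor at level 2, so Runner can force the target in 2 moves from there.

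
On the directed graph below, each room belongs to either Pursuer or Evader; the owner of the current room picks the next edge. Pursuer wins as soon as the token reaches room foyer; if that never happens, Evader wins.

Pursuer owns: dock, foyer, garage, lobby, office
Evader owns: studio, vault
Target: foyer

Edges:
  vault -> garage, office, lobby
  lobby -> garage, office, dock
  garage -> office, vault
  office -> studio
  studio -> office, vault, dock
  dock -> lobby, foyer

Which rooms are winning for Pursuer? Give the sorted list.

dock, foyer, lobby

A0 = {foyer}
A1: add {dock} — dock (Pursuer) has dock→foyer.
A2: add {lobby} — lobby (Pursuer) has lobby→dock.
A3 = A2; e.g. garage (Pursuer) has no edge into A2. Fixed point.
Pursuer's winning region = {dock, foyer, lobby}.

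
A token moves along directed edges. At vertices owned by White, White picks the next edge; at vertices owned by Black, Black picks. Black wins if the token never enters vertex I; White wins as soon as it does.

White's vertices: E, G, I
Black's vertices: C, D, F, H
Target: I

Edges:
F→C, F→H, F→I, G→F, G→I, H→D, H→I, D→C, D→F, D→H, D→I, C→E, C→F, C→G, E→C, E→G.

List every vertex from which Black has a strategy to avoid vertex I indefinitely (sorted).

C, D, F, H

A0 = {I}
A1: add {G} — G (White) has G→I.
A2: add {E} — E (White) has E→G.
A3 = A2; e.g. C (Black) can still go to F. Fixed point.
White's attractor = {E, G, I}; Black avoids the target exactly from the complement.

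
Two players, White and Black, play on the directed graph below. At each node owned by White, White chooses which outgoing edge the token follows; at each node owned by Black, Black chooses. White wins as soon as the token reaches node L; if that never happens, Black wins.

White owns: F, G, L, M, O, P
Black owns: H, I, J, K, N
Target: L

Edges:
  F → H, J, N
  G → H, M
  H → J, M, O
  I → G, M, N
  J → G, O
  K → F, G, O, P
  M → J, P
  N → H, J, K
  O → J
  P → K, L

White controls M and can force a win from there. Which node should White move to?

P

A0 = {L}
A1: add {P} — P (White) has P→L.
A2: add {M} — M (White) has M→P.
A3: add {G} — G (White) has G→M.
A4 = A3; e.g. F (White) has no edge into A3. Fixed point.
From M, successor P is in the attractor (rank 1); the other successor J is not.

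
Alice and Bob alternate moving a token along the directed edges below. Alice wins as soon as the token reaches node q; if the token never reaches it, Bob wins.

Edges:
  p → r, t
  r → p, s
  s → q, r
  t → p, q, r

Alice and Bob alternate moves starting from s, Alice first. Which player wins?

Track states (vertex, player-to-move).
A0 = {(q,Alice), (q,Bob)}
A1: add {(s,Alice), (t,Alice)}.
(s,Alice) ∈ A1 ⇒ Alice forces the target.

Alice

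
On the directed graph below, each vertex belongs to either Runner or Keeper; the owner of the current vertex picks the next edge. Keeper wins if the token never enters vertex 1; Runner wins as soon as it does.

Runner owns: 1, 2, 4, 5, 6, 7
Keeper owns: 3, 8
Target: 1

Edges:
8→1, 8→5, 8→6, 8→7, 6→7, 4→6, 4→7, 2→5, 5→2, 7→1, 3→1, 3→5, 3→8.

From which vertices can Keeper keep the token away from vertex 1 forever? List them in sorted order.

A0 = {1}
A1: add {7} — 7 (Runner) has 7→1.
A2: add {4, 6} — 4 (Runner) has 4→7; 6 (Runner) has 6→7.
A3 = A2; e.g. 2 (Runner) has no edge into A2. Fixed point.
Runner's attractor = {1, 4, 6, 7}; Keeper avoids the target exactly from the complement.

2, 3, 5, 8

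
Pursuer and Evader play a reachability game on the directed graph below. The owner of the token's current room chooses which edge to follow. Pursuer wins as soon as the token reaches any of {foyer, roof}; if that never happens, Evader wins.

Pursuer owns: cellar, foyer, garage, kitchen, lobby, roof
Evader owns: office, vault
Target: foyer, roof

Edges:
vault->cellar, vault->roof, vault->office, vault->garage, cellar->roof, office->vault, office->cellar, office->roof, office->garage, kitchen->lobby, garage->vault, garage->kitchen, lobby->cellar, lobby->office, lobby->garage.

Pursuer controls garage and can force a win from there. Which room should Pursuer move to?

kitchen

A0 = {foyer, roof}
A1: add {cellar} — cellar (Pursuer) has cellar→roof.
A2: add {lobby} — lobby (Pursuer) has lobby→cellar.
A3: add {kitchen} — kitchen (Pursuer) has kitchen→lobby.
A4: add {garage} — garage (Pursuer) has garage→kitchen.
A5 = A4; e.g. vault (Evader) can still go to office. Fixed point.
From garage, successor kitchen is in the attractor (rank 3); the other successor vault is not.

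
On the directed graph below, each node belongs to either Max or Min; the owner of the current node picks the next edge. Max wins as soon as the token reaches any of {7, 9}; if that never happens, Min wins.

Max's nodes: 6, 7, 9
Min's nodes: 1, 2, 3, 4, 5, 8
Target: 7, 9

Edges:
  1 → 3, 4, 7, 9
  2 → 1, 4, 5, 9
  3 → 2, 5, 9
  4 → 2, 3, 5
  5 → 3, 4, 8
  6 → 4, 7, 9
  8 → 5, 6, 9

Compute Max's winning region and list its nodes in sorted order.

6, 7, 9

A0 = {7, 9}
A1: add {6} — 6 (Max) has 6→7.
A2 = A1; e.g. 1 (Min) can still go to 3. Fixed point.
Max's winning region = {6, 7, 9}.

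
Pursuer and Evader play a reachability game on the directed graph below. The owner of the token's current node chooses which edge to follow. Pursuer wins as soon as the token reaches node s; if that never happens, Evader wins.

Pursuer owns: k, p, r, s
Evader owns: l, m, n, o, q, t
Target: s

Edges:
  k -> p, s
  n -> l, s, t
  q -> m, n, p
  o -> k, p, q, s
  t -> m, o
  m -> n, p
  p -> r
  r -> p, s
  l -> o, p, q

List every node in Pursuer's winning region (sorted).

A0 = {s}
A1: add {k, r} — k (Pursuer) has k→s; r (Pursuer) has r→s.
A2: add {p} — p (Pursuer) has p→r.
A3 = A2; e.g. l (Evader) can still go to o. Fixed point.
Pursuer's winning region = {k, p, r, s}.

k, p, r, s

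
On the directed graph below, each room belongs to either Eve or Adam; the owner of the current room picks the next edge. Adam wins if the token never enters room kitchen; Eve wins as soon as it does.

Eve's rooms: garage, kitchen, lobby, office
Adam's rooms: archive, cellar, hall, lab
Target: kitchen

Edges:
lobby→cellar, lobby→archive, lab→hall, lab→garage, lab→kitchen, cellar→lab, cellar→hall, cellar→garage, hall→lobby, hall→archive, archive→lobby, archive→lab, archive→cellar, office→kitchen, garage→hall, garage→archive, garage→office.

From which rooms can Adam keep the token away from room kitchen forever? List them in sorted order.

archive, cellar, hall, lab, lobby

A0 = {kitchen}
A1: add {office} — office (Eve) has office→kitchen.
A2: add {garage} — garage (Eve) has garage→office.
A3 = A2; e.g. lobby (Eve) has no edge into A2. Fixed point.
Eve's attractor = {garage, kitchen, office}; Adam avoids the target exactly from the complement.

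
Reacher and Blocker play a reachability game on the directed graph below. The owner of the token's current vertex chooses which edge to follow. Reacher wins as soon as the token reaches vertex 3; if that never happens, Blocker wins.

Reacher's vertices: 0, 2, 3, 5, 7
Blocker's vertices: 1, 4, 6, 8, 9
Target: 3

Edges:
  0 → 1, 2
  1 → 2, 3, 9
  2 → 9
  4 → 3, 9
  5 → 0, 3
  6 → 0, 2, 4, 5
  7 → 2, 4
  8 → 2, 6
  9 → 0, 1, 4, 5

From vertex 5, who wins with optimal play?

Reacher

A0 = {3}
A1: add {5} — 5 (Reacher) has 5→3.
A2 = A1; e.g. 0 (Reacher) has no edge into A1. Fixed point.
5 ∈ A1, so Reacher can force the target.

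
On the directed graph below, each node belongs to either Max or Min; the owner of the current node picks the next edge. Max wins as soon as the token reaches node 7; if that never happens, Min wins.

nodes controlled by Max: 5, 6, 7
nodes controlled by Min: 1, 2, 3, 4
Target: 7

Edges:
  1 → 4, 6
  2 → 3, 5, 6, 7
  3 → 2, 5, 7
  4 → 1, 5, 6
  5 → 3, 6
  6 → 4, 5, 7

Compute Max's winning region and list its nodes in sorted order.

A0 = {7}
A1: add {6} — 6 (Max) has 6→7.
A2: add {5} — 5 (Max) has 5→6.
A3 = A2; e.g. 1 (Min) can still go to 4. Fixed point.
Max's winning region = {5, 6, 7}.

5, 6, 7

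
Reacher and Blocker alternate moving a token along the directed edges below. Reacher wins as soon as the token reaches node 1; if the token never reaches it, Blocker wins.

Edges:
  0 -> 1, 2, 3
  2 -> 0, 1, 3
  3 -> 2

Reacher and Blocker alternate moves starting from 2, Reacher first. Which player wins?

Reacher

Track states (vertex, player-to-move).
A0 = {(1,Reacher), (1,Blocker)}
A1: add {(0,Reacher), (2,Reacher)}.
(2,Reacher) ∈ A1 ⇒ Reacher forces the target.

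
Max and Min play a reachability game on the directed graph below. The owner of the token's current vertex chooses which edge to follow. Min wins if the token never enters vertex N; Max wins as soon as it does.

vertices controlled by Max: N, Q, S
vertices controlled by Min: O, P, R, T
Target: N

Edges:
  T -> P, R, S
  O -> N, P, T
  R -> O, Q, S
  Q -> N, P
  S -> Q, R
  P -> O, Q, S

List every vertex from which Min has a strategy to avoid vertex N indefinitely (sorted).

O, P, R, T

A0 = {N}
A1: add {Q} — Q (Max) has Q→N.
A2: add {S} — S (Max) has S→Q.
A3 = A2; e.g. O (Min) can still go to P. Fixed point.
Max's attractor = {N, Q, S}; Min avoids the target exactly from the complement.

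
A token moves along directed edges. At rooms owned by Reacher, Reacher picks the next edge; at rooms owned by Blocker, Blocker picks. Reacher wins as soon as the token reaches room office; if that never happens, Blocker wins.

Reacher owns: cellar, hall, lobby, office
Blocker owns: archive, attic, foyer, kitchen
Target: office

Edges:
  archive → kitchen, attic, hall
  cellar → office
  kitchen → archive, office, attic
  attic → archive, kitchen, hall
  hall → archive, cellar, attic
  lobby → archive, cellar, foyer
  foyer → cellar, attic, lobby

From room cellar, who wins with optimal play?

Reacher

A0 = {office}
A1: add {cellar} — cellar (Reacher) has cellar→office.
cellar ∈ A1, so Reacher can force the target.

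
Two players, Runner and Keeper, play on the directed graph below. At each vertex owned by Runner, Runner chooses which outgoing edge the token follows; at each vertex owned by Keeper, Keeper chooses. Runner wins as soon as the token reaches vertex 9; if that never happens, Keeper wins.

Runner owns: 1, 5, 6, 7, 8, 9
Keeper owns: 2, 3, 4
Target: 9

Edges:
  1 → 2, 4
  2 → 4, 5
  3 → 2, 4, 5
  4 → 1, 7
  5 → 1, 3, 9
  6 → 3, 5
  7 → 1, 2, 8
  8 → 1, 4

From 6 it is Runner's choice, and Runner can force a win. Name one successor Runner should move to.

A0 = {9}
A1: add {5} — 5 (Runner) has 5→9.
A2: add {6} — 6 (Runner) has 6→5.
A3 = A2; e.g. 1 (Runner) has no edge into A2. Fixed point.
From 6, successor 5 is in the attractor (rank 1); the other successor 3 is not.

5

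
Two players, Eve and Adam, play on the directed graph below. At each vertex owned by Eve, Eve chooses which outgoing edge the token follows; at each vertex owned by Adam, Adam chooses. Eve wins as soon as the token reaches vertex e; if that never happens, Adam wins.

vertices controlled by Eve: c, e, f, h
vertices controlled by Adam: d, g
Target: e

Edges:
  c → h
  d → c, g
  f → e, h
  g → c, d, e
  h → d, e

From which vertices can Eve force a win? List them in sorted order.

c, e, f, h

A0 = {e}
A1: add {f, h} — f (Eve) has f→e; h (Eve) has h→e.
A2: add {c} — c (Eve) has c→h.
A3 = A2; e.g. d (Adam) can still go to g. Fixed point.
Eve's winning region = {c, e, f, h}.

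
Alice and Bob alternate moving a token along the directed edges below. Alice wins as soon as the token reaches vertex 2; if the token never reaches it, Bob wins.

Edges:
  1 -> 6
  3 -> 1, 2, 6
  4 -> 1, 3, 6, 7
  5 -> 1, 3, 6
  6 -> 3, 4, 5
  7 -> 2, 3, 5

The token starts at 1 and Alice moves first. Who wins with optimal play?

Track states (vertex, player-to-move).
A0 = {(2,Alice), (2,Bob)}
A1: add {(3,Alice), (7,Alice)}.
A2 = A1; e.g. (1,Alice) stays out. (1,Alice) never enters ⇒ Bob avoids the target.

Bob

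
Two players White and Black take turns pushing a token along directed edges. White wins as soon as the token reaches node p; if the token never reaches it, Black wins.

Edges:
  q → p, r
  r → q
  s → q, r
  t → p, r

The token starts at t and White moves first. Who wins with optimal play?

Track states (vertex, player-to-move).
A0 = {(p,White), (p,Black)}
A1: add {(q,White), (t,White)}.
(t,White) ∈ A1 ⇒ White forces the target.

White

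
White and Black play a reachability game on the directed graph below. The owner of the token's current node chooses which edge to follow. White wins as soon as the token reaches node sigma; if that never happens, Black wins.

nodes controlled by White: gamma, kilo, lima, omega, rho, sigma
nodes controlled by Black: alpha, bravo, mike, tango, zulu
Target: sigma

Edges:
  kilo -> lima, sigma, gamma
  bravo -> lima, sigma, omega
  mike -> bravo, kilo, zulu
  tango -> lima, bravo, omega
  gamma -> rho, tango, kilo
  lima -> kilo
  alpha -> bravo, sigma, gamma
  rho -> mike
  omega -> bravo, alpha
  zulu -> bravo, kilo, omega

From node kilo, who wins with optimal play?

A0 = {sigma}
A1: add {kilo} — kilo (White) has kilo→sigma.
kilo ∈ A1, so White can force the target.

White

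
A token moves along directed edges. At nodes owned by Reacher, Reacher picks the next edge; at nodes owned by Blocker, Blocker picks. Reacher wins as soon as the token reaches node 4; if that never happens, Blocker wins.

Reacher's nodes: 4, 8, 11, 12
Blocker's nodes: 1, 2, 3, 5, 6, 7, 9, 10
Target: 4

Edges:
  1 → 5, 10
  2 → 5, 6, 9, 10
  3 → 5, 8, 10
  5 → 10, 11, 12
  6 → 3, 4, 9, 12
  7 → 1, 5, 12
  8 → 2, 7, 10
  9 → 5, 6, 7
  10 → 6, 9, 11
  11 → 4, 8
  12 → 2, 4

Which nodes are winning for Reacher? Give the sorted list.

4, 11, 12

A0 = {4}
A1: add {11, 12} — 11 (Reacher) has 11→4; 12 (Reacher) has 12→4.
A2 = A1; e.g. 1 (Blocker) can still go to 5. Fixed point.
Reacher's winning region = {4, 11, 12}.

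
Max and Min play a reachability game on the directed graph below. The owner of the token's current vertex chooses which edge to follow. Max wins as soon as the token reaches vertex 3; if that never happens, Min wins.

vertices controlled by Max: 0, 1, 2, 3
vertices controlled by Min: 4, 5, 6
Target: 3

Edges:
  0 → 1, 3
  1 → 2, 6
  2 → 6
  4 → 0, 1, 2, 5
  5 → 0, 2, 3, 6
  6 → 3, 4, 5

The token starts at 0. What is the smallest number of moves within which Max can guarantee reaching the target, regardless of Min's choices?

A0 = {3}
A1: add {0} — 0 (Max) has 0→3.
A2 = A1; e.g. 1 (Max) has no edge into A1. Fixed point.
0 enters the attractor at level 1, so Max can force the target in 1 move from there.

1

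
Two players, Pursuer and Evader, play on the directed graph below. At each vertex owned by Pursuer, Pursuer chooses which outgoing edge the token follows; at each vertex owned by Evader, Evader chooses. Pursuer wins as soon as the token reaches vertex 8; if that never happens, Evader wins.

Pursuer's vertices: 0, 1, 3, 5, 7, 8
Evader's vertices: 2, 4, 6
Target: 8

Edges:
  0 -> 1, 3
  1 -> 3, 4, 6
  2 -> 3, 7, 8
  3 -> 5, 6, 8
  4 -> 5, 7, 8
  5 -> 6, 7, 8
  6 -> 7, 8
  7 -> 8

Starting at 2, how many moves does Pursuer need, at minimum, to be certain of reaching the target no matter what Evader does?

2

A0 = {8}
A1: add {3, 5, 7} — 3 (Pursuer) has 3→8; 5 (Pursuer) has 5→8; 7 (Pursuer) has 7→8.
A2: add {0, 1, 2, 4, 6} — 0 (Pursuer) has 0→3; 1 (Pursuer) has 1→3; 2 (Evader): all of {3, 7, 8} already in; 4 (Evader): all of {5, 7, 8} already in; 6 (Evader): all of {7, 8} already in.
A2 = all vertices. Fixed point.
2 enters the attractor at level 2, so Pursuer can force the target in 2 moves from there.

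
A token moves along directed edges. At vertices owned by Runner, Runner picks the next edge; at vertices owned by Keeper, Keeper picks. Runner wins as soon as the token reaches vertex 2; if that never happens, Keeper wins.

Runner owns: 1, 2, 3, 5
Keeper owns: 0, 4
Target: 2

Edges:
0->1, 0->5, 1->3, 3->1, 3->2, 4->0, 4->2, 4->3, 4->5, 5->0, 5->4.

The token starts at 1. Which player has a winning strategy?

Runner

A0 = {2}
A1: add {3} — 3 (Runner) has 3→2.
A2: add {1} — 1 (Runner) has 1→3.
A3 = A2; e.g. 0 (Keeper) can still go to 5. Fixed point.
1 ∈ A2, so Runner can force the target.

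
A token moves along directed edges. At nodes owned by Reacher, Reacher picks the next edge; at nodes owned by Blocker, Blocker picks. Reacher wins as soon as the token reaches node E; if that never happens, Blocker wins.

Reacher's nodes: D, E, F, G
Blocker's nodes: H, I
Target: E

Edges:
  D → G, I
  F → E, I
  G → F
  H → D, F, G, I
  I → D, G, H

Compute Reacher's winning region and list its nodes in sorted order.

A0 = {E}
A1: add {F} — F (Reacher) has F→E.
A2: add {G} — G (Reacher) has G→F.
A3: add {D} — D (Reacher) has D→G.
A4 = A3; e.g. H (Blocker) can still go to I. Fixed point.
Reacher's winning region = {D, E, F, G}.

D, E, F, G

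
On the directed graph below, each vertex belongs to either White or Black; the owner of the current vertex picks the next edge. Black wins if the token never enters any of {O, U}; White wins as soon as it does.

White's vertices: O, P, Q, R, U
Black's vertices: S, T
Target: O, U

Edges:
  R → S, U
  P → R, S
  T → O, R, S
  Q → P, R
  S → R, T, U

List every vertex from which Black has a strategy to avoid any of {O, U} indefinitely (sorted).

S, T

A0 = {O, U}
A1: add {R} — R (White) has R→U.
A2: add {P, Q} — P (White) has P→R; Q (White) has Q→R.
A3 = A2; e.g. S (Black) can still go to T. Fixed point.
White's attractor = {O, P, Q, R, U}; Black avoids the target exactly from the complement.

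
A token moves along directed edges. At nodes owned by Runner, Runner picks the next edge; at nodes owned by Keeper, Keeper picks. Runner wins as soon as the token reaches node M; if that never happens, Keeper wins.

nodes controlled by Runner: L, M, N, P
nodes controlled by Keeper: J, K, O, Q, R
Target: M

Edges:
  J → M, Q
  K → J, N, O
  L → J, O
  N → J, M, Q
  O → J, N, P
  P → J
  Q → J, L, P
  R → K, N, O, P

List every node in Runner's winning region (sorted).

M, N

A0 = {M}
A1: add {N} — N (Runner) has N→M.
A2 = A1; e.g. J (Keeper) can still go to Q. Fixed point.
Runner's winning region = {M, N}.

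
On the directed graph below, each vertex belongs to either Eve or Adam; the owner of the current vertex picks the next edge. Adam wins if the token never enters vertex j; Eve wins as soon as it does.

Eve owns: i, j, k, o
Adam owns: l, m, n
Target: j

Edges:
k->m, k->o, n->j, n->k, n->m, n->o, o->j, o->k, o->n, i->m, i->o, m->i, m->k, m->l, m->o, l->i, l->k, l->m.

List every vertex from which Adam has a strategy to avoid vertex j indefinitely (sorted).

l, m, n

A0 = {j}
A1: add {o} — o (Eve) has o→j.
A2: add {i, k} — i (Eve) has i→o; k (Eve) has k→o.
A3 = A2; e.g. l (Adam) can still go to m. Fixed point.
Eve's attractor = {i, j, k, o}; Adam avoids the target exactly from the complement.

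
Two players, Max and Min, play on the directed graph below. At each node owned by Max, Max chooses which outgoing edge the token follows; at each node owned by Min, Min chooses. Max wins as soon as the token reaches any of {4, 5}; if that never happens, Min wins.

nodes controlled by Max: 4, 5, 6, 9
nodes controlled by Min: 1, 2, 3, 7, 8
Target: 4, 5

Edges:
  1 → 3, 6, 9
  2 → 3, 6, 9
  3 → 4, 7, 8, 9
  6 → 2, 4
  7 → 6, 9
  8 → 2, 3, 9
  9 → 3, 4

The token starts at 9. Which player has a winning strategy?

A0 = {4, 5}
A1: add {6, 9} — 6 (Max) has 6→4; 9 (Max) has 9→4.
9 ∈ A1, so Max can force the target.

Max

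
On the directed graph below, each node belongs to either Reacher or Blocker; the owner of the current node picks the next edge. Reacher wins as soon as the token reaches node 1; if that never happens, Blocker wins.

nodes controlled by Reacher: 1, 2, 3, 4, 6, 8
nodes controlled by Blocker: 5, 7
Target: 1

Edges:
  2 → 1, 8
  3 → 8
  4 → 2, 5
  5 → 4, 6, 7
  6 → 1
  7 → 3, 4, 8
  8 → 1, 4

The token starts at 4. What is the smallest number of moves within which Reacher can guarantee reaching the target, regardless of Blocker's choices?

2

A0 = {1}
A1: add {2, 6, 8} — 2 (Reacher) has 2→1; 6 (Reacher) has 6→1; 8 (Reacher) has 8→1.
A2: add {3, 4} — 3 (Reacher) has 3→8; 4 (Reacher) has 4→2.
4 enters the attractor at level 2, so Reacher can force the target in 2 moves from there.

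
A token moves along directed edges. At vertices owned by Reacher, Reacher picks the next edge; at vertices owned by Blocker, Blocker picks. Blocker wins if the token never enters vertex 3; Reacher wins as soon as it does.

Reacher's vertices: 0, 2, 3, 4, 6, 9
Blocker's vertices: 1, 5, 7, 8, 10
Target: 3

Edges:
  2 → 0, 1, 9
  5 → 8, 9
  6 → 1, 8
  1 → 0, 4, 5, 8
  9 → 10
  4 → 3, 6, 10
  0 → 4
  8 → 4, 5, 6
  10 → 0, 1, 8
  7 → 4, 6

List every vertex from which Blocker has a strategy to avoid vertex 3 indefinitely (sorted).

A0 = {3}
A1: add {4} — 4 (Reacher) has 4→3.
A2: add {0} — 0 (Reacher) has 0→4.
A3: add {2} — 2 (Reacher) has 2→0.
A4 = A3; e.g. 1 (Blocker) can still go to 5. Fixed point.
Reacher's attractor = {0, 2, 3, 4}; Blocker avoids the target exactly from the complement.

1, 5, 6, 7, 8, 9, 10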